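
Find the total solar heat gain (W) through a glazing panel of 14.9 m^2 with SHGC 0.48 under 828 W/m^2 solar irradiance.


Solar heat gain: Q = Area * SHGC * Irradiance
  Q = 14.9 * 0.48 * 828 = 5921.9 W

5921.9 W


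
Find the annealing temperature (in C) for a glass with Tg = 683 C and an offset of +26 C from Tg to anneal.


The annealing temperature is Tg plus the offset:
  T_anneal = 683 + 26 = 709 C

709 C


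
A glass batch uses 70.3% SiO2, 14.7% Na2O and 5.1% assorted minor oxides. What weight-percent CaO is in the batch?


Pieces sum to 100%:
  CaO = 100 - (SiO2 + Na2O + others)
  CaO = 100 - (70.3 + 14.7 + 5.1) = 9.9%

9.9%


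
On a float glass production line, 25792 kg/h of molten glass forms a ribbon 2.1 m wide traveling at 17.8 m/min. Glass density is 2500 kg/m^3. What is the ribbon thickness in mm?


Ribbon cross-section from mass balance:
  Volume rate = throughput / density = 25792 / 2500 = 10.3168 m^3/h
  thickness = volume rate / (speed * 60 * width), i.e.
  thickness = throughput / (60 * speed * width * density) * 1000
  thickness = 25792 / (60 * 17.8 * 2.1 * 2500) * 1000 = 4.6 mm

4.6 mm


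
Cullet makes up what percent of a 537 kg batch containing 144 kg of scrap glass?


Cullet ratio = (cullet mass / total batch mass) * 100
  Ratio = 144 / 537 * 100 = 26.82%

26.82%


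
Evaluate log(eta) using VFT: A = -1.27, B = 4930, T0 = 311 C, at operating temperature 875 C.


VFT equation: log(eta) = A + B / (T - T0)
  T - T0 = 875 - 311 = 564
  B / (T - T0) = 4930 / 564 = 8.741
  log(eta) = -1.27 + 8.741 = 7.471

7.471


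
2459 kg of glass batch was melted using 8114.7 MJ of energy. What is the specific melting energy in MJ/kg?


Rearrange E = m * s for s:
  s = E / m
  s = 8114.7 / 2459 = 3.3 MJ/kg

3.3 MJ/kg


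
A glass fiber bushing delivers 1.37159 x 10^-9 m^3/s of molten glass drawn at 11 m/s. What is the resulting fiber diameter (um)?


Cross-sectional area from continuity:
  A = Q / v = 1.37159 x 10^-9 / 11 = 1.2469 x 10^-10 m^2
Diameter from circular cross-section:
  d = sqrt(4A / pi) * 10^6 (m -> um)
  d = sqrt(4 * 1.2469 x 10^-10 / pi) * 10^6 = 12.6 um

12.6 um


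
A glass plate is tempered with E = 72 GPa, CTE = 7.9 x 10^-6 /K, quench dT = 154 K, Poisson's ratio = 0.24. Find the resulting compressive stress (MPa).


Tempering stress: sigma = E * alpha * dT / (1 - nu)
  E (MPa) = 72 * 1000 = 72000
  Numerator = 72000 * (7.9 x 10^-6) * 154 = 87.5952
  Denominator = 1 - 0.24 = 0.76
  sigma = 87.5952 / 0.76 = 115.3 MPa

115.3 MPa


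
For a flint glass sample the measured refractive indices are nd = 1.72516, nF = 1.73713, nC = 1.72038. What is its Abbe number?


Abbe number formula: Vd = (nd - 1) / (nF - nC)
  nd - 1 = 1.72516 - 1 = 0.72516
  nF - nC = 1.73713 - 1.72038 = 0.01675
  Vd = 0.72516 / 0.01675 = 43.29

43.29


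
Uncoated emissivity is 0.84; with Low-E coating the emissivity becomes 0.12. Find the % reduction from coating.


Percentage reduction = (1 - coated/uncoated) * 100
  Ratio = 0.12 / 0.84 = 0.1429
  Reduction = (1 - 0.1429) * 100 = 85.7%

85.7%


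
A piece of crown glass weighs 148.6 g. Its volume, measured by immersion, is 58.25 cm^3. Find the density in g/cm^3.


Use the definition of density:
  rho = mass / volume
  rho = 148.6 / 58.25 = 2.551 g/cm^3

2.551 g/cm^3


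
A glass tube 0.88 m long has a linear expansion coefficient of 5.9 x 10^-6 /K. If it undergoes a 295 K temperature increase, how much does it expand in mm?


Thermal expansion formula: dL = alpha * L0 * dT
  dL = (5.9 x 10^-6) * 0.88 * 295 = 0.00153164 m
Convert to mm: 0.00153164 * 1000 = 1.5316 mm

1.5316 mm


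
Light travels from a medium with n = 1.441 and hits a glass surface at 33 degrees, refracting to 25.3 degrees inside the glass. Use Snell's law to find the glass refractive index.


Apply Snell's law: n1 * sin(theta1) = n2 * sin(theta2)
  n2 = n1 * sin(theta1) / sin(theta2)
  sin(33) = 0.544639
  sin(25.3) = 0.427358
  n2 = 1.441 * 0.544639 / 0.427358 = 1.8365

1.8365


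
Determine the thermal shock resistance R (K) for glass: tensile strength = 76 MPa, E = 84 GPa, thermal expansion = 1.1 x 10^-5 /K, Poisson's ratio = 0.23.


Thermal shock resistance: R = sigma * (1 - nu) / (E * alpha)
  Numerator = 76 * (1 - 0.23) = 58.52
  Denominator = 84 * 1000 * (1.1 x 10^-5) = 0.924
  R = 58.52 / 0.924 = 63.3 K

63.3 K


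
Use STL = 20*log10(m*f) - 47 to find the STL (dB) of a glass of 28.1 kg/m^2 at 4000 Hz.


Mass law: STL = 20 * log10(m * f) - 47
  m * f = 28.1 * 4000 = 112400
  log10(112400) = 5.05077
  STL = 20 * 5.05077 - 47 = 101.0154 - 47 = 54.0 dB

54.0 dB


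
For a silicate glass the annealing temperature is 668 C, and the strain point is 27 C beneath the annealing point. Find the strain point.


Strain point = annealing point - difference:
  T_strain = 668 - 27 = 641 C

641 C


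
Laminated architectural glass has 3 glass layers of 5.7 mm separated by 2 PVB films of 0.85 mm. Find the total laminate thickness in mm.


Total thickness = glass contribution + PVB contribution
  Glass: 3 * 5.7 = 17.1 mm
  PVB: 2 * 0.85 = 1.7 mm
  Total = 17.1 + 1.7 = 18.8 mm

18.8 mm


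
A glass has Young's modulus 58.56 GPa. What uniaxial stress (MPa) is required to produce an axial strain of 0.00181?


Rearrange E = sigma / epsilon:
  sigma = E * epsilon
  E (MPa) = 58.56 * 1000 = 58560
  sigma = 58560 * 0.00181 = 105.99 MPa

105.99 MPa


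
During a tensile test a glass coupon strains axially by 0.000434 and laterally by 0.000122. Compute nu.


Poisson's ratio: nu = lateral strain / axial strain
  nu = 0.000122 / 0.000434 = 0.2811

0.2811


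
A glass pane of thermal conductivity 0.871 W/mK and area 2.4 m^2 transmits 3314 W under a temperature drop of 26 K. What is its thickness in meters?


Fourier's law: t = k * A * dT / Q
  t = 0.871 * 2.4 * 26 / 3314
  t = 54.3504 / 3314 = 0.0164 m

0.0164 m


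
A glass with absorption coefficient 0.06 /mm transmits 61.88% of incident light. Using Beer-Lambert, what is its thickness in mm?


Rearrange T = exp(-alpha * thickness):
  thickness = -ln(T) / alpha
  T = 61.88/100 = 0.6188
  ln(T) = -0.47997
  -ln(T) = 0.47997
  thickness = 0.47997 / 0.06 = 8.0 mm

8.0 mm


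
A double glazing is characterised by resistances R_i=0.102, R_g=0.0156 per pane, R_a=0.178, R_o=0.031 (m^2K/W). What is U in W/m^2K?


Total thermal resistance (series):
  R_total = R_in + R_glass + R_air + R_glass + R_out
  R_total = 0.102 + 0.0156 + 0.178 + 0.0156 + 0.031 = 0.3422 m^2K/W
U-value = 1 / R_total = 1 / 0.3422 = 2.922 W/m^2K

2.922 W/m^2K


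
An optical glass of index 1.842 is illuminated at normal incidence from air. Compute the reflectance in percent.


Fresnel reflectance at normal incidence:
  R = ((n - 1)/(n + 1))^2
  (n - 1)/(n + 1) = (1.842 - 1)/(1.842 + 1) = 0.29627
  R = 0.29627^2 = 0.0877759
  R(%) = 0.0877759 * 100 = 8.778%

8.778%


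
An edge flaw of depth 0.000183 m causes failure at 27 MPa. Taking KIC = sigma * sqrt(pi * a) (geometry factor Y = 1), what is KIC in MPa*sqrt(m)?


Fracture toughness: KIC = sigma * sqrt(pi * a)
  pi * a = pi * 0.000183 = 0.000574911
  sqrt(pi * a) = 0.023977
  KIC = 27 * 0.023977 = 0.647 MPa*sqrt(m)

0.647 MPa*sqrt(m)


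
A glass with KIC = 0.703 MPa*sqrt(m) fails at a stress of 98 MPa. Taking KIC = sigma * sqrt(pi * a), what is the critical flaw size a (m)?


Rearrange KIC = sigma * sqrt(pi * a):
  sqrt(pi * a) = KIC / sigma
  sqrt(pi * a) = 0.703 / 98 = 0.007173
  a = (KIC / sigma)^2 / pi
  a = 0.007173^2 / pi = 0.0000164 m

0.0000164 m


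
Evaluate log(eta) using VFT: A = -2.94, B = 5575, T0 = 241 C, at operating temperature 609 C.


VFT equation: log(eta) = A + B / (T - T0)
  T - T0 = 609 - 241 = 368
  B / (T - T0) = 5575 / 368 = 15.149
  log(eta) = -2.94 + 15.149 = 12.209

12.209


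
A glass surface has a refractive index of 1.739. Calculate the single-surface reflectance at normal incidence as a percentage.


Fresnel reflectance at normal incidence:
  R = ((n - 1)/(n + 1))^2
  (n - 1)/(n + 1) = (1.739 - 1)/(1.739 + 1) = 0.269806
  R = 0.269806^2 = 0.0727953
  R(%) = 0.0727953 * 100 = 7.28%

7.28%


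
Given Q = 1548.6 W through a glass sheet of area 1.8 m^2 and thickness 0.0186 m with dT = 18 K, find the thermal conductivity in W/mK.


Fourier's law rearranged: k = Q * t / (A * dT)
  Numerator = 1548.6 * 0.0186 = 28.80396
  Denominator = 1.8 * 18 = 32.4
  k = 28.80396 / 32.4 = 0.889 W/mK

0.889 W/mK


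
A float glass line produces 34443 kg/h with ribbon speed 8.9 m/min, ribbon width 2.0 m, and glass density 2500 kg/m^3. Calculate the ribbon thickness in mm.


Ribbon cross-section from mass balance:
  Volume rate = throughput / density = 34443 / 2500 = 13.7772 m^3/h
  thickness = volume rate / (speed * 60 * width), i.e.
  thickness = throughput / (60 * speed * width * density) * 1000
  thickness = 34443 / (60 * 8.9 * 2.0 * 2500) * 1000 = 12.9 mm

12.9 mm


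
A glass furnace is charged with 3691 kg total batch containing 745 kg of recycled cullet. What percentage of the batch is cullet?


Cullet ratio = (cullet mass / total batch mass) * 100
  Ratio = 745 / 3691 * 100 = 20.18%

20.18%


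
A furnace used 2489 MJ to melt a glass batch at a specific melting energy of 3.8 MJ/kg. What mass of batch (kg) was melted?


Rearrange E = m * s for m:
  m = E / s
  m = 2489 / 3.8 = 655.0 kg

655.0 kg


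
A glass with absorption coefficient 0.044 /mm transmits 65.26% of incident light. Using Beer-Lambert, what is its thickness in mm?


Rearrange T = exp(-alpha * thickness):
  thickness = -ln(T) / alpha
  T = 65.26/100 = 0.6526
  ln(T) = -0.42679
  -ln(T) = 0.42679
  thickness = 0.42679 / 0.044 = 9.7 mm

9.7 mm


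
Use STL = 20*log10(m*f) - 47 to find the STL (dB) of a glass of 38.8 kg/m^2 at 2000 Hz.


Mass law: STL = 20 * log10(m * f) - 47
  m * f = 38.8 * 2000 = 77600
  log10(77600) = 4.88986
  STL = 20 * 4.88986 - 47 = 97.7972 - 47 = 50.8 dB

50.8 dB


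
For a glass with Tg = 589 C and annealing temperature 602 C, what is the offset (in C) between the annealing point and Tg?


Offset = T_anneal - Tg:
  offset = 602 - 589 = 13 C

13 C


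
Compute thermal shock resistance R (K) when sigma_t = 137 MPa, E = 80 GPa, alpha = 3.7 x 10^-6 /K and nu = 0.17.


Thermal shock resistance: R = sigma * (1 - nu) / (E * alpha)
  Numerator = 137 * (1 - 0.17) = 113.71
  Denominator = 80 * 1000 * (3.7 x 10^-6) = 0.296
  R = 113.71 / 0.296 = 384.2 K

384.2 K


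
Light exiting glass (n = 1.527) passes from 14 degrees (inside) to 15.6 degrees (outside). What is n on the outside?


Apply Snell's law: n1 * sin(theta1) = n2 * sin(theta2)
  n2 = n1 * sin(theta1) / sin(theta2)
  sin(14) = 0.241922
  sin(15.6) = 0.26892
  n2 = 1.527 * 0.241922 / 0.26892 = 1.3737

1.3737


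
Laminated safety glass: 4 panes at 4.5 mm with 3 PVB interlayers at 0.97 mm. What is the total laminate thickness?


Total thickness = glass contribution + PVB contribution
  Glass: 4 * 4.5 = 18.0 mm
  PVB: 3 * 0.97 = 2.91 mm
  Total = 18.0 + 2.91 = 20.91 mm

20.91 mm


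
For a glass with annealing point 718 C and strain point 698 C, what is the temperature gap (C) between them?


Gap = T_anneal - T_strain:
  gap = 718 - 698 = 20 C

20 C


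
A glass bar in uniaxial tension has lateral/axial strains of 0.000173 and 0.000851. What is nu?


Poisson's ratio: nu = lateral strain / axial strain
  nu = 0.000173 / 0.000851 = 0.2033

0.2033


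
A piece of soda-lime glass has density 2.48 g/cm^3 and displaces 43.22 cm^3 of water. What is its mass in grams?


Rearrange rho = m / V:
  m = rho * V
  m = 2.48 * 43.22 = 107.186 g

107.186 g


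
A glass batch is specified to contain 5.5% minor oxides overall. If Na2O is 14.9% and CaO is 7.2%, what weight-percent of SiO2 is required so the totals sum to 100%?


Known pieces sum to 100%:
  SiO2 = 100 - (others + Na2O + CaO)
  SiO2 = 100 - (5.5 + 14.9 + 7.2) = 72.4%

72.4%


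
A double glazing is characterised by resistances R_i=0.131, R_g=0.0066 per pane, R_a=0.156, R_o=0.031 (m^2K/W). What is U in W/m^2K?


Total thermal resistance (series):
  R_total = R_in + R_glass + R_air + R_glass + R_out
  R_total = 0.131 + 0.0066 + 0.156 + 0.0066 + 0.031 = 0.3312 m^2K/W
U-value = 1 / R_total = 1 / 0.3312 = 3.019 W/m^2K

3.019 W/m^2K


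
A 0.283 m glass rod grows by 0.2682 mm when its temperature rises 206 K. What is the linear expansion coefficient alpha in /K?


Rearrange dL = alpha * L0 * dT for alpha:
  alpha = dL / (L0 * dT)
  alpha = (0.2682 / 1000) / (0.283 * 206) = 0.000004601 /K = 4.601 x 10^-6 /K

4.601 x 10^-6 /K


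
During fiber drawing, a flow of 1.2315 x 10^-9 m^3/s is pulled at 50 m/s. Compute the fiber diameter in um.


Cross-sectional area from continuity:
  A = Q / v = 1.2315 x 10^-9 / 50 = 2.463 x 10^-11 m^2
Diameter from circular cross-section:
  d = sqrt(4A / pi) * 10^6 (m -> um)
  d = sqrt(4 * 2.463 x 10^-11 / pi) * 10^6 = 5.6 um

5.6 um


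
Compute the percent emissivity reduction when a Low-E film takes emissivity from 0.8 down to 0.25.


Percentage reduction = (1 - coated/uncoated) * 100
  Ratio = 0.25 / 0.8 = 0.3125
  Reduction = (1 - 0.3125) * 100 = 68.8%

68.8%


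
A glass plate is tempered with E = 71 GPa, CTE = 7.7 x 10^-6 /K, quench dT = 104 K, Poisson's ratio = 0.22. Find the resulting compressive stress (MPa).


Tempering stress: sigma = E * alpha * dT / (1 - nu)
  E (MPa) = 71 * 1000 = 71000
  Numerator = 71000 * (7.7 x 10^-6) * 104 = 56.8568
  Denominator = 1 - 0.22 = 0.78
  sigma = 56.8568 / 0.78 = 72.9 MPa

72.9 MPa


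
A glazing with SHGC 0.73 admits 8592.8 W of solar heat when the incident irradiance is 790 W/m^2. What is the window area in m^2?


Rearrange Q = Area * SHGC * Irradiance:
  Area = Q / (SHGC * Irradiance)
  Area = 8592.8 / (0.73 * 790) = 14.9 m^2

14.9 m^2


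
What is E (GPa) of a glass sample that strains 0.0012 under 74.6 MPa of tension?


Young's modulus: E = stress / strain
  E = 74.6 MPa / 0.0012 = 62166.67 MPa
Convert to GPa: 62166.67 / 1000 = 62.17 GPa

62.17 GPa


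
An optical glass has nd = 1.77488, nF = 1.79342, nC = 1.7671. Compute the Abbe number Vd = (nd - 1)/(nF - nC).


Abbe number formula: Vd = (nd - 1) / (nF - nC)
  nd - 1 = 1.77488 - 1 = 0.77488
  nF - nC = 1.79342 - 1.7671 = 0.02632
  Vd = 0.77488 / 0.02632 = 29.44

29.44


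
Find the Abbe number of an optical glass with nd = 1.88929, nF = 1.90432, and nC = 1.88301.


Abbe number formula: Vd = (nd - 1) / (nF - nC)
  nd - 1 = 1.88929 - 1 = 0.88929
  nF - nC = 1.90432 - 1.88301 = 0.02131
  Vd = 0.88929 / 0.02131 = 41.73

41.73


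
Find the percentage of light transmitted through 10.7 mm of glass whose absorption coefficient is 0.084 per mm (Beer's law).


Beer-Lambert law: T = exp(-alpha * thickness)
  exponent = -0.084 * 10.7 = -0.8988
  T = exp(-0.8988) = 0.4071
  Percentage = 0.4071 * 100 = 40.71%

40.71%


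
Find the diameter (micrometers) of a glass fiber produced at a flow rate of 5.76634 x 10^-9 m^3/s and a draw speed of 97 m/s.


Cross-sectional area from continuity:
  A = Q / v = 5.76634 x 10^-9 / 97 = 5.94468 x 10^-11 m^2
Diameter from circular cross-section:
  d = sqrt(4A / pi) * 10^6 (m -> um)
  d = sqrt(4 * 5.94468 x 10^-11 / pi) * 10^6 = 8.7 um

8.7 um


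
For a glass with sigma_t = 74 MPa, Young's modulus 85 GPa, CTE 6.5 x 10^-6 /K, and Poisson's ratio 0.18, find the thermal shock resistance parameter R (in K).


Thermal shock resistance: R = sigma * (1 - nu) / (E * alpha)
  Numerator = 74 * (1 - 0.18) = 60.68
  Denominator = 85 * 1000 * (6.5 x 10^-6) = 0.5525
  R = 60.68 / 0.5525 = 109.8 K

109.8 K


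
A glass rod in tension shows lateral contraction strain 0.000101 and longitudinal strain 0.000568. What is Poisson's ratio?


Poisson's ratio: nu = lateral strain / axial strain
  nu = 0.000101 / 0.000568 = 0.1778

0.1778


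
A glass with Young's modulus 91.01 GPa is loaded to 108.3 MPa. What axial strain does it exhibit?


Rearrange E = sigma / epsilon:
  epsilon = sigma / E
  E (MPa) = 91.01 * 1000 = 91010
  epsilon = 108.3 / 91010 = 0.00119

0.00119


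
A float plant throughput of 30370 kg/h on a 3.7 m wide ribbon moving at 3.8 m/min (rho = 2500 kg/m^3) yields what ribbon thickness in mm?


Ribbon cross-section from mass balance:
  Volume rate = throughput / density = 30370 / 2500 = 12.148 m^3/h
  thickness = volume rate / (speed * 60 * width), i.e.
  thickness = throughput / (60 * speed * width * density) * 1000
  thickness = 30370 / (60 * 3.8 * 3.7 * 2500) * 1000 = 14.4 mm

14.4 mm


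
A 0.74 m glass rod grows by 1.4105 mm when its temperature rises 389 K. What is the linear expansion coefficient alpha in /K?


Rearrange dL = alpha * L0 * dT for alpha:
  alpha = dL / (L0 * dT)
  alpha = (1.4105 / 1000) / (0.74 * 389) = 0.0000049 /K = 4.9 x 10^-6 /K

4.9 x 10^-6 /K


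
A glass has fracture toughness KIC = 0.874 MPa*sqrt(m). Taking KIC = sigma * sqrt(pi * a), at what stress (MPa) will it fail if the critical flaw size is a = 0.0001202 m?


Rearrange KIC = sigma * sqrt(pi * a):
  sigma = KIC / sqrt(pi * a)
  sqrt(pi * 0.0001202) = 0.019432
  sigma = 0.874 / 0.019432 = 44.98 MPa

44.98 MPa


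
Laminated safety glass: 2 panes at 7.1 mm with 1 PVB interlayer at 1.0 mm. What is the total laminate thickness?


Total thickness = glass contribution + PVB contribution
  Glass: 2 * 7.1 = 14.2 mm
  PVB: 1 * 1.0 = 1.0 mm
  Total = 14.2 + 1.0 = 15.2 mm

15.2 mm


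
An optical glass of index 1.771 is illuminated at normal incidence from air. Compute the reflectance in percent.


Fresnel reflectance at normal incidence:
  R = ((n - 1)/(n + 1))^2
  (n - 1)/(n + 1) = (1.771 - 1)/(1.771 + 1) = 0.278239
  R = 0.278239^2 = 0.0774169
  R(%) = 0.0774169 * 100 = 7.742%

7.742%


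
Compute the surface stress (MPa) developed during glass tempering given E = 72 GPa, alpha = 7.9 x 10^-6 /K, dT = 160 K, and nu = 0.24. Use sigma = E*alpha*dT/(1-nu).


Tempering stress: sigma = E * alpha * dT / (1 - nu)
  E (MPa) = 72 * 1000 = 72000
  Numerator = 72000 * (7.9 x 10^-6) * 160 = 91.008
  Denominator = 1 - 0.24 = 0.76
  sigma = 91.008 / 0.76 = 119.7 MPa

119.7 MPa


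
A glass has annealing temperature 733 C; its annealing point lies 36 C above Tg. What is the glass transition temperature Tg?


Rearrange T_anneal = Tg + offset for Tg:
  Tg = T_anneal - offset = 733 - 36 = 697 C

697 C


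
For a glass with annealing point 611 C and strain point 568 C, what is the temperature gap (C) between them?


Gap = T_anneal - T_strain:
  gap = 611 - 568 = 43 C

43 C


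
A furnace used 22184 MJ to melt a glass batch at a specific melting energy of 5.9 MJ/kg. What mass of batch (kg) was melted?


Rearrange E = m * s for m:
  m = E / s
  m = 22184 / 5.9 = 3760.0 kg

3760.0 kg


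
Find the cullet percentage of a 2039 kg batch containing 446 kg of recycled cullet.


Cullet ratio = (cullet mass / total batch mass) * 100
  Ratio = 446 / 2039 * 100 = 21.87%

21.87%


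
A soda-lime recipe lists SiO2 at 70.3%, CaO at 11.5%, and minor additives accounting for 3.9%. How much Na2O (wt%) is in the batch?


Pieces sum to 100%:
  Na2O = 100 - (SiO2 + CaO + others)
  Na2O = 100 - (70.3 + 11.5 + 3.9) = 14.3%

14.3%


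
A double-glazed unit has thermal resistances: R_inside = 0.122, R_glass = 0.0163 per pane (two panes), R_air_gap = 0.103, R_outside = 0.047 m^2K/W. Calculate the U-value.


Total thermal resistance (series):
  R_total = R_in + R_glass + R_air + R_glass + R_out
  R_total = 0.122 + 0.0163 + 0.103 + 0.0163 + 0.047 = 0.3046 m^2K/W
U-value = 1 / R_total = 1 / 0.3046 = 3.283 W/m^2K

3.283 W/m^2K


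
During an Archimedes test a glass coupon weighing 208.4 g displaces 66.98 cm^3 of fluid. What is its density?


Use the definition of density:
  rho = mass / volume
  rho = 208.4 / 66.98 = 3.111 g/cm^3

3.111 g/cm^3


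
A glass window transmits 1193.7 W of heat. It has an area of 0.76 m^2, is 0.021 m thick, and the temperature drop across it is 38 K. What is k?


Fourier's law rearranged: k = Q * t / (A * dT)
  Numerator = 1193.7 * 0.021 = 25.0677
  Denominator = 0.76 * 38 = 28.88
  k = 25.0677 / 28.88 = 0.868 W/mK

0.868 W/mK


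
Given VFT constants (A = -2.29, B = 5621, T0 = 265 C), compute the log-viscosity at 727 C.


VFT equation: log(eta) = A + B / (T - T0)
  T - T0 = 727 - 265 = 462
  B / (T - T0) = 5621 / 462 = 12.167
  log(eta) = -2.29 + 12.167 = 9.877

9.877


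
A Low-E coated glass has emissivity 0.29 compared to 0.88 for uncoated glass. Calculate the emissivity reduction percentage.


Percentage reduction = (1 - coated/uncoated) * 100
  Ratio = 0.29 / 0.88 = 0.3295
  Reduction = (1 - 0.3295) * 100 = 67.0%

67.0%


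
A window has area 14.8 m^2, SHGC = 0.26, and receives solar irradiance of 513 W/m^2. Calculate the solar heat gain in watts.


Solar heat gain: Q = Area * SHGC * Irradiance
  Q = 14.8 * 0.26 * 513 = 1974 W

1974 W


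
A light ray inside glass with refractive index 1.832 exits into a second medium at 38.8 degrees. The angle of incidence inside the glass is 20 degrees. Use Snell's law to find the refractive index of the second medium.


Apply Snell's law: n1 * sin(theta1) = n2 * sin(theta2)
  n2 = n1 * sin(theta1) / sin(theta2)
  sin(20) = 0.34202
  sin(38.8) = 0.626604
  n2 = 1.832 * 0.34202 / 0.626604 = 1.0

1.0


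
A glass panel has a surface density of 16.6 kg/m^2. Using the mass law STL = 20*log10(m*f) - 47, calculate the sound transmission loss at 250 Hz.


Mass law: STL = 20 * log10(m * f) - 47
  m * f = 16.6 * 250 = 4150
  log10(4150) = 3.61805
  STL = 20 * 3.61805 - 47 = 72.361 - 47 = 25.4 dB

25.4 dB


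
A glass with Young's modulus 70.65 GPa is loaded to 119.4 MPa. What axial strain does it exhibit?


Rearrange E = sigma / epsilon:
  epsilon = sigma / E
  E (MPa) = 70.65 * 1000 = 70650
  epsilon = 119.4 / 70650 = 0.00169

0.00169


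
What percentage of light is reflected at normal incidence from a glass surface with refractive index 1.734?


Fresnel reflectance at normal incidence:
  R = ((n - 1)/(n + 1))^2
  (n - 1)/(n + 1) = (1.734 - 1)/(1.734 + 1) = 0.268471
  R = 0.268471^2 = 0.0720767
  R(%) = 0.0720767 * 100 = 7.208%

7.208%


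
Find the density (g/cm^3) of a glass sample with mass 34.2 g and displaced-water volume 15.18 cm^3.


Use the definition of density:
  rho = mass / volume
  rho = 34.2 / 15.18 = 2.253 g/cm^3

2.253 g/cm^3


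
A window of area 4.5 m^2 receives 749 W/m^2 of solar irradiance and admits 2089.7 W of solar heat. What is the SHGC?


Rearrange Q = Area * SHGC * Irradiance:
  SHGC = Q / (Area * Irradiance)
  SHGC = 2089.7 / (4.5 * 749) = 0.62

0.62


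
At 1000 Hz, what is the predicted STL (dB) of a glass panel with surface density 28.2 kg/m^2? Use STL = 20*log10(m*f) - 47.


Mass law: STL = 20 * log10(m * f) - 47
  m * f = 28.2 * 1000 = 28200
  log10(28200) = 4.45025
  STL = 20 * 4.45025 - 47 = 89.005 - 47 = 42.0 dB

42.0 dB


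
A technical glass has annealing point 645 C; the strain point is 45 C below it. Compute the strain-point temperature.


Strain point = annealing point - difference:
  T_strain = 645 - 45 = 600 C

600 C


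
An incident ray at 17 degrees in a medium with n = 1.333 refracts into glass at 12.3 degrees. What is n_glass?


Apply Snell's law: n1 * sin(theta1) = n2 * sin(theta2)
  n2 = n1 * sin(theta1) / sin(theta2)
  sin(17) = 0.292372
  sin(12.3) = 0.21303
  n2 = 1.333 * 0.292372 / 0.21303 = 1.8295

1.8295


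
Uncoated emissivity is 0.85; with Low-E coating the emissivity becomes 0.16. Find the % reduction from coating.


Percentage reduction = (1 - coated/uncoated) * 100
  Ratio = 0.16 / 0.85 = 0.1882
  Reduction = (1 - 0.1882) * 100 = 81.2%

81.2%


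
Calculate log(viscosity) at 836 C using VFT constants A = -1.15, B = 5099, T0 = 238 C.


VFT equation: log(eta) = A + B / (T - T0)
  T - T0 = 836 - 238 = 598
  B / (T - T0) = 5099 / 598 = 8.527
  log(eta) = -1.15 + 8.527 = 7.377

7.377


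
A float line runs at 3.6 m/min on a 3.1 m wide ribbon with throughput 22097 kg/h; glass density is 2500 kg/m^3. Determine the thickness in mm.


Ribbon cross-section from mass balance:
  Volume rate = throughput / density = 22097 / 2500 = 8.8388 m^3/h
  thickness = volume rate / (speed * 60 * width), i.e.
  thickness = throughput / (60 * speed * width * density) * 1000
  thickness = 22097 / (60 * 3.6 * 3.1 * 2500) * 1000 = 13.2 mm

13.2 mm


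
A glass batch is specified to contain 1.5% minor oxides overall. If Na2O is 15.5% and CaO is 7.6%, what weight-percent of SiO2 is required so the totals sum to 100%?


Known pieces sum to 100%:
  SiO2 = 100 - (others + Na2O + CaO)
  SiO2 = 100 - (1.5 + 15.5 + 7.6) = 75.4%

75.4%


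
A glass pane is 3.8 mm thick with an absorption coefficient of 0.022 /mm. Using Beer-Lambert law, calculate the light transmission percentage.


Beer-Lambert law: T = exp(-alpha * thickness)
  exponent = -0.022 * 3.8 = -0.0836
  T = exp(-0.0836) = 0.9198
  Percentage = 0.9198 * 100 = 91.98%

91.98%


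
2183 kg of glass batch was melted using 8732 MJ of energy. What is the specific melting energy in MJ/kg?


Rearrange E = m * s for s:
  s = E / m
  s = 8732 / 2183 = 4.0 MJ/kg

4.0 MJ/kg


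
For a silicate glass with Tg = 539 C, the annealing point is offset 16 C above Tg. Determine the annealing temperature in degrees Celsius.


The annealing temperature is Tg plus the offset:
  T_anneal = 539 + 16 = 555 C

555 C


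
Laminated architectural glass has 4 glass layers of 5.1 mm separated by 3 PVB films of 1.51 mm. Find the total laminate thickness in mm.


Total thickness = glass contribution + PVB contribution
  Glass: 4 * 5.1 = 20.4 mm
  PVB: 3 * 1.51 = 4.53 mm
  Total = 20.4 + 4.53 = 24.93 mm

24.93 mm


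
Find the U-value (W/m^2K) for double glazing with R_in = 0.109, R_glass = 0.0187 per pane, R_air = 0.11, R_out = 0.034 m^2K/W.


Total thermal resistance (series):
  R_total = R_in + R_glass + R_air + R_glass + R_out
  R_total = 0.109 + 0.0187 + 0.11 + 0.0187 + 0.034 = 0.2904 m^2K/W
U-value = 1 / R_total = 1 / 0.2904 = 3.444 W/m^2K

3.444 W/m^2K


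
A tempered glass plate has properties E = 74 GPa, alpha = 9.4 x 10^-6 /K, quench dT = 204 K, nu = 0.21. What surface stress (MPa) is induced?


Tempering stress: sigma = E * alpha * dT / (1 - nu)
  E (MPa) = 74 * 1000 = 74000
  Numerator = 74000 * (9.4 x 10^-6) * 204 = 141.9024
  Denominator = 1 - 0.21 = 0.79
  sigma = 141.9024 / 0.79 = 179.6 MPa

179.6 MPa


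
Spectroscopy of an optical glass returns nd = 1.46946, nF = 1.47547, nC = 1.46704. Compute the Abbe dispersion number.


Abbe number formula: Vd = (nd - 1) / (nF - nC)
  nd - 1 = 1.46946 - 1 = 0.46946
  nF - nC = 1.47547 - 1.46704 = 0.00843
  Vd = 0.46946 / 0.00843 = 55.69

55.69


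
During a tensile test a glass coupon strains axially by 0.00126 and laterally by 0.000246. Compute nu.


Poisson's ratio: nu = lateral strain / axial strain
  nu = 0.000246 / 0.00126 = 0.1952

0.1952


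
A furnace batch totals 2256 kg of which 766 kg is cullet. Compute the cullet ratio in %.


Cullet ratio = (cullet mass / total batch mass) * 100
  Ratio = 766 / 2256 * 100 = 33.95%

33.95%


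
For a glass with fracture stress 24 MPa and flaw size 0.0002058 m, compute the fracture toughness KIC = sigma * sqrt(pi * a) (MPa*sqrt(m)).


Fracture toughness: KIC = sigma * sqrt(pi * a)
  pi * a = pi * 0.0002058 = 0.00064654
  sqrt(pi * a) = 0.025427
  KIC = 24 * 0.025427 = 0.61 MPa*sqrt(m)

0.61 MPa*sqrt(m)


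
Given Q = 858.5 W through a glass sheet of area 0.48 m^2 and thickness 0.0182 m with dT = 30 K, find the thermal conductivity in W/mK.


Fourier's law rearranged: k = Q * t / (A * dT)
  Numerator = 858.5 * 0.0182 = 15.6247
  Denominator = 0.48 * 30 = 14.4
  k = 15.6247 / 14.4 = 1.085 W/mK

1.085 W/mK


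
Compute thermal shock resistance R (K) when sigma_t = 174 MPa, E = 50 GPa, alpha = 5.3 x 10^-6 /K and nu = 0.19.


Thermal shock resistance: R = sigma * (1 - nu) / (E * alpha)
  Numerator = 174 * (1 - 0.19) = 140.94
  Denominator = 50 * 1000 * (5.3 x 10^-6) = 0.265
  R = 140.94 / 0.265 = 531.8 K

531.8 K


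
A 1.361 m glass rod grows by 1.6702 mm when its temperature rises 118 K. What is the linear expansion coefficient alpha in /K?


Rearrange dL = alpha * L0 * dT for alpha:
  alpha = dL / (L0 * dT)
  alpha = (1.6702 / 1000) / (1.361 * 118) = 0.0000104 /K = 1.04 x 10^-5 /K

1.04 x 10^-5 /K


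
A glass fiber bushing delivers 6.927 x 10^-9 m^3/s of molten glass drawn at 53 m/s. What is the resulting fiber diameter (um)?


Cross-sectional area from continuity:
  A = Q / v = 6.927 x 10^-9 / 53 = 1.306981 x 10^-10 m^2
Diameter from circular cross-section:
  d = sqrt(4A / pi) * 10^6 (m -> um)
  d = sqrt(4 * 1.306981 x 10^-10 / pi) * 10^6 = 12.9 um

12.9 um


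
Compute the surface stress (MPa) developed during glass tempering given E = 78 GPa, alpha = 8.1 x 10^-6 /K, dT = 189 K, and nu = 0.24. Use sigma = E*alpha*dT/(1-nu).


Tempering stress: sigma = E * alpha * dT / (1 - nu)
  E (MPa) = 78 * 1000 = 78000
  Numerator = 78000 * (8.1 x 10^-6) * 189 = 119.4102
  Denominator = 1 - 0.24 = 0.76
  sigma = 119.4102 / 0.76 = 157.1 MPa

157.1 MPa


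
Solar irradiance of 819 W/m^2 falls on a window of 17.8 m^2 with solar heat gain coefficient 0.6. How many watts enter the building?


Solar heat gain: Q = Area * SHGC * Irradiance
  Q = 17.8 * 0.6 * 819 = 8746.9 W

8746.9 W


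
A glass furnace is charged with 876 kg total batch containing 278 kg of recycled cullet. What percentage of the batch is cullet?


Cullet ratio = (cullet mass / total batch mass) * 100
  Ratio = 278 / 876 * 100 = 31.74%

31.74%


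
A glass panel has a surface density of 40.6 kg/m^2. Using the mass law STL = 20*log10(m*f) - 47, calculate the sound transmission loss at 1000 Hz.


Mass law: STL = 20 * log10(m * f) - 47
  m * f = 40.6 * 1000 = 40600
  log10(40600) = 4.60853
  STL = 20 * 4.60853 - 47 = 92.1706 - 47 = 45.2 dB

45.2 dB


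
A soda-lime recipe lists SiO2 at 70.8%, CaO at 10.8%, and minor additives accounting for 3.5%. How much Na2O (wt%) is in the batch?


Pieces sum to 100%:
  Na2O = 100 - (SiO2 + CaO + others)
  Na2O = 100 - (70.8 + 10.8 + 3.5) = 14.9%

14.9%


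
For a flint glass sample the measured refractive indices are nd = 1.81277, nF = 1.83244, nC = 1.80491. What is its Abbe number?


Abbe number formula: Vd = (nd - 1) / (nF - nC)
  nd - 1 = 1.81277 - 1 = 0.81277
  nF - nC = 1.83244 - 1.80491 = 0.02753
  Vd = 0.81277 / 0.02753 = 29.52

29.52


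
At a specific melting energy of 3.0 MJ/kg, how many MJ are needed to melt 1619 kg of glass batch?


Total energy = mass * specific energy
  E = 1619 * 3.0 = 4857 MJ

4857 MJ


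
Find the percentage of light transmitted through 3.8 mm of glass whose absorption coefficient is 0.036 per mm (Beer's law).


Beer-Lambert law: T = exp(-alpha * thickness)
  exponent = -0.036 * 3.8 = -0.1368
  T = exp(-0.1368) = 0.8721
  Percentage = 0.8721 * 100 = 87.21%

87.21%


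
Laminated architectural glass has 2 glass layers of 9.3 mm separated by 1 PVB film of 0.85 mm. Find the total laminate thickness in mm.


Total thickness = glass contribution + PVB contribution
  Glass: 2 * 9.3 = 18.6 mm
  PVB: 1 * 0.85 = 0.85 mm
  Total = 18.6 + 0.85 = 19.45 mm

19.45 mm


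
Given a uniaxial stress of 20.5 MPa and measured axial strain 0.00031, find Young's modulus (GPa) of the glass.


Young's modulus: E = stress / strain
  E = 20.5 MPa / 0.00031 = 66129.03 MPa
Convert to GPa: 66129.03 / 1000 = 66.13 GPa

66.13 GPa


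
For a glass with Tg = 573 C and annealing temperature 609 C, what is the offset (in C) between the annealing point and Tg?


Offset = T_anneal - Tg:
  offset = 609 - 573 = 36 C

36 C


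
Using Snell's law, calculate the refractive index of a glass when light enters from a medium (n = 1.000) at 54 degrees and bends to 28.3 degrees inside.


Apply Snell's law: n1 * sin(theta1) = n2 * sin(theta2)
  n2 = n1 * sin(theta1) / sin(theta2)
  sin(54) = 0.809017
  sin(28.3) = 0.474088
  n2 = 1.000 * 0.809017 / 0.474088 = 1.7065

1.7065


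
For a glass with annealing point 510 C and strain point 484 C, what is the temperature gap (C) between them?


Gap = T_anneal - T_strain:
  gap = 510 - 484 = 26 C

26 C


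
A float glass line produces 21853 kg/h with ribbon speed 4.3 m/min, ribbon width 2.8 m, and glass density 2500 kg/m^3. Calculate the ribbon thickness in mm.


Ribbon cross-section from mass balance:
  Volume rate = throughput / density = 21853 / 2500 = 8.7412 m^3/h
  thickness = volume rate / (speed * 60 * width), i.e.
  thickness = throughput / (60 * speed * width * density) * 1000
  thickness = 21853 / (60 * 4.3 * 2.8 * 2500) * 1000 = 12.1 mm

12.1 mm


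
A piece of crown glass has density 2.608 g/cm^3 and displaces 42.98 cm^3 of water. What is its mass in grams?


Rearrange rho = m / V:
  m = rho * V
  m = 2.608 * 42.98 = 112.092 g

112.092 g


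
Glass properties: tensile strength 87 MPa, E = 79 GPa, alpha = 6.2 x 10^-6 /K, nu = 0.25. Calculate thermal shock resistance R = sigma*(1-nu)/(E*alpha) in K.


Thermal shock resistance: R = sigma * (1 - nu) / (E * alpha)
  Numerator = 87 * (1 - 0.25) = 65.25
  Denominator = 79 * 1000 * (6.2 x 10^-6) = 0.4898
  R = 65.25 / 0.4898 = 133.2 K

133.2 K


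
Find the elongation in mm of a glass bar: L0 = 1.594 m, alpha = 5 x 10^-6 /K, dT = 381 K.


Thermal expansion formula: dL = alpha * L0 * dT
  dL = (5 x 10^-6) * 1.594 * 381 = 0.00303657 m
Convert to mm: 0.00303657 * 1000 = 3.0366 mm

3.0366 mm


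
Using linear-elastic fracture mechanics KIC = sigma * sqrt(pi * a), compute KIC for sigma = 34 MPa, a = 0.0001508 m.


Fracture toughness: KIC = sigma * sqrt(pi * a)
  pi * a = pi * 0.0001508 = 0.000473752
  sqrt(pi * a) = 0.021766
  KIC = 34 * 0.021766 = 0.74 MPa*sqrt(m)

0.74 MPa*sqrt(m)


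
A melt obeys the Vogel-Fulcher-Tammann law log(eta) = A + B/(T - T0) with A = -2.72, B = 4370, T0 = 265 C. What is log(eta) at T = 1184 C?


VFT equation: log(eta) = A + B / (T - T0)
  T - T0 = 1184 - 265 = 919
  B / (T - T0) = 4370 / 919 = 4.755
  log(eta) = -2.72 + 4.755 = 2.035

2.035


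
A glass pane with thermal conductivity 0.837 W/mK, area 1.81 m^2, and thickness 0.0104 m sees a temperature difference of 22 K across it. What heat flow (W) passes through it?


Fourier's law: Q = k * A * dT / t
  Q = 0.837 * 1.81 * 22 / 0.0104
  Q = 33.32934 / 0.0104 = 3204.7 W

3204.7 W


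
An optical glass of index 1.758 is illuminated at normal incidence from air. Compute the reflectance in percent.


Fresnel reflectance at normal incidence:
  R = ((n - 1)/(n + 1))^2
  (n - 1)/(n + 1) = (1.758 - 1)/(1.758 + 1) = 0.274837
  R = 0.274837^2 = 0.0755354
  R(%) = 0.0755354 * 100 = 7.554%

7.554%


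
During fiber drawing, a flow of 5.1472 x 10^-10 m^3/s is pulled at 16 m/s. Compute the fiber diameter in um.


Cross-sectional area from continuity:
  A = Q / v = 5.1472 x 10^-10 / 16 = 3.217 x 10^-11 m^2
Diameter from circular cross-section:
  d = sqrt(4A / pi) * 10^6 (m -> um)
  d = sqrt(4 * 3.217 x 10^-11 / pi) * 10^6 = 6.4 um

6.4 um


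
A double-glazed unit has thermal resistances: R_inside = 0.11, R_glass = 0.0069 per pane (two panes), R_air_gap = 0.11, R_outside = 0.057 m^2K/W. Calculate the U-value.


Total thermal resistance (series):
  R_total = R_in + R_glass + R_air + R_glass + R_out
  R_total = 0.11 + 0.0069 + 0.11 + 0.0069 + 0.057 = 0.2908 m^2K/W
U-value = 1 / R_total = 1 / 0.2908 = 3.439 W/m^2K

3.439 W/m^2K


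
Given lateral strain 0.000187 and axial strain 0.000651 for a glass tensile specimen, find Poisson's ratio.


Poisson's ratio: nu = lateral strain / axial strain
  nu = 0.000187 / 0.000651 = 0.2873

0.2873


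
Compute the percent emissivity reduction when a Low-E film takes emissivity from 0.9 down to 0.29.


Percentage reduction = (1 - coated/uncoated) * 100
  Ratio = 0.29 / 0.9 = 0.3222
  Reduction = (1 - 0.3222) * 100 = 67.8%

67.8%


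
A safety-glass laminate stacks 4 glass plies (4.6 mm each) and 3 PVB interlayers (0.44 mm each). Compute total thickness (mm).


Total thickness = glass contribution + PVB contribution
  Glass: 4 * 4.6 = 18.4 mm
  PVB: 3 * 0.44 = 1.32 mm
  Total = 18.4 + 1.32 = 19.72 mm

19.72 mm


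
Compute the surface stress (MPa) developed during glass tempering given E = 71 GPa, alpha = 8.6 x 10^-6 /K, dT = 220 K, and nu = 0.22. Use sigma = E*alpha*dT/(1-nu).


Tempering stress: sigma = E * alpha * dT / (1 - nu)
  E (MPa) = 71 * 1000 = 71000
  Numerator = 71000 * (8.6 x 10^-6) * 220 = 134.332
  Denominator = 1 - 0.22 = 0.78
  sigma = 134.332 / 0.78 = 172.2 MPa

172.2 MPa


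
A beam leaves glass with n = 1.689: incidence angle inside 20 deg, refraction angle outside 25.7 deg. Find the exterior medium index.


Apply Snell's law: n1 * sin(theta1) = n2 * sin(theta2)
  n2 = n1 * sin(theta1) / sin(theta2)
  sin(20) = 0.34202
  sin(25.7) = 0.433659
  n2 = 1.689 * 0.34202 / 0.433659 = 1.3321

1.3321


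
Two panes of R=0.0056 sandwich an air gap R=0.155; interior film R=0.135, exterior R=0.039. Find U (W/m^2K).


Total thermal resistance (series):
  R_total = R_in + R_glass + R_air + R_glass + R_out
  R_total = 0.135 + 0.0056 + 0.155 + 0.0056 + 0.039 = 0.3402 m^2K/W
U-value = 1 / R_total = 1 / 0.3402 = 2.939 W/m^2K

2.939 W/m^2K


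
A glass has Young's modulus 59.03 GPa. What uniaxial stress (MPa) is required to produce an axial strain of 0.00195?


Rearrange E = sigma / epsilon:
  sigma = E * epsilon
  E (MPa) = 59.03 * 1000 = 59030
  sigma = 59030 * 0.00195 = 115.11 MPa

115.11 MPa


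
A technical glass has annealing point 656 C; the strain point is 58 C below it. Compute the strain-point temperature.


Strain point = annealing point - difference:
  T_strain = 656 - 58 = 598 C

598 C


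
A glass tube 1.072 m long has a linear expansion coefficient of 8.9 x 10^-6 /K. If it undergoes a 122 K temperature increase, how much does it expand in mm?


Thermal expansion formula: dL = alpha * L0 * dT
  dL = (8.9 x 10^-6) * 1.072 * 122 = 0.00116398 m
Convert to mm: 0.00116398 * 1000 = 1.164 mm

1.164 mm


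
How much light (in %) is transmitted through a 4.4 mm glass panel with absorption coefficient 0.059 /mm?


Beer-Lambert law: T = exp(-alpha * thickness)
  exponent = -0.059 * 4.4 = -0.2596
  T = exp(-0.2596) = 0.7714
  Percentage = 0.7714 * 100 = 77.14%

77.14%


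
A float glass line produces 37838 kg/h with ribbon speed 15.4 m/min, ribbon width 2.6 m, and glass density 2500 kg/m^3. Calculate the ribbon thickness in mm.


Ribbon cross-section from mass balance:
  Volume rate = throughput / density = 37838 / 2500 = 15.1352 m^3/h
  thickness = volume rate / (speed * 60 * width), i.e.
  thickness = throughput / (60 * speed * width * density) * 1000
  thickness = 37838 / (60 * 15.4 * 2.6 * 2500) * 1000 = 6.3 mm

6.3 mm


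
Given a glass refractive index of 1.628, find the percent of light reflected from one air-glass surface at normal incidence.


Fresnel reflectance at normal incidence:
  R = ((n - 1)/(n + 1))^2
  (n - 1)/(n + 1) = (1.628 - 1)/(1.628 + 1) = 0.238965
  R = 0.238965^2 = 0.0571043
  R(%) = 0.0571043 * 100 = 5.71%

5.71%


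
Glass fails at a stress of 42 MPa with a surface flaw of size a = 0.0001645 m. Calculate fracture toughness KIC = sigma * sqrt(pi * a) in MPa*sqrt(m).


Fracture toughness: KIC = sigma * sqrt(pi * a)
  pi * a = pi * 0.0001645 = 0.000516792
  sqrt(pi * a) = 0.022733
  KIC = 42 * 0.022733 = 0.955 MPa*sqrt(m)

0.955 MPa*sqrt(m)


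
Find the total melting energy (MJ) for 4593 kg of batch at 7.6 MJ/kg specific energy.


Total energy = mass * specific energy
  E = 4593 * 7.6 = 34906.8 MJ

34906.8 MJ


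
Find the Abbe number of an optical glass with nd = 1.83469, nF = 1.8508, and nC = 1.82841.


Abbe number formula: Vd = (nd - 1) / (nF - nC)
  nd - 1 = 1.83469 - 1 = 0.83469
  nF - nC = 1.8508 - 1.82841 = 0.02239
  Vd = 0.83469 / 0.02239 = 37.28

37.28
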